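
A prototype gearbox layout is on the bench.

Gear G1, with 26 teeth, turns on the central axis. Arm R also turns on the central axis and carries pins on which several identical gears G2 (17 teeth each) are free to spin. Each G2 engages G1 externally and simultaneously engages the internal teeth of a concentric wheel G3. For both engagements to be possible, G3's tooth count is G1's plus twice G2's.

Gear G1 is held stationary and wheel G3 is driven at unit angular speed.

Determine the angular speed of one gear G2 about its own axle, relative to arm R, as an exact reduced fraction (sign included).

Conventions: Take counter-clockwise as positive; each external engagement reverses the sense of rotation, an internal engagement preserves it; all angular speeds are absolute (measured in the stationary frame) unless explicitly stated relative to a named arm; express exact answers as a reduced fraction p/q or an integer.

topology: planetary set — G1 26T / G2 17T / G3 60T, arm = carrier (Willis)
ring teeth: 26 + 2·17 = 60
26(ω_sun−ω_arm) = −60(ω_ring−ω_arm),  ω_sun = 0, ω_ring = 1
26(0−ω_arm) = −60(1−ω_arm)  ⇒  86·ω_arm = 60  ⇒  ω_arm = 30/43
sun–planet mesh: 26·(0−30/43) = −17·(ω_p−ω_arm)  ⇒  ω_p−ω_arm = 780/731
exact speed ratio = 780/731

780/731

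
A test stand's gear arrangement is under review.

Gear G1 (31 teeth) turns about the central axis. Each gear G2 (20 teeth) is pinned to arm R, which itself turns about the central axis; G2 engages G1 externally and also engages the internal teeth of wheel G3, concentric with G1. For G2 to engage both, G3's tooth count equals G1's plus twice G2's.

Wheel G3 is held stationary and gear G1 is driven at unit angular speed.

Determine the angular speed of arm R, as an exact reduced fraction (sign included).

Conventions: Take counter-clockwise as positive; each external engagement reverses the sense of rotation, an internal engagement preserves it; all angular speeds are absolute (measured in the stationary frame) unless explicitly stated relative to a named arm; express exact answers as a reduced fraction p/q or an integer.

topology: planetary set — G1 31T / G2 20T / G3 71T, arm = carrier (Willis)
ring teeth: 31 + 2·20 = 71
31(ω_sun−ω_arm) = −71(ω_ring−ω_arm),  ω_ring = 0, ω_sun = 1
31(1−ω_arm) = −71(0−ω_arm)  ⇒  102·ω_arm = 31  ⇒  ω_arm = 31/102
exact speed ratio = 31/102

31/102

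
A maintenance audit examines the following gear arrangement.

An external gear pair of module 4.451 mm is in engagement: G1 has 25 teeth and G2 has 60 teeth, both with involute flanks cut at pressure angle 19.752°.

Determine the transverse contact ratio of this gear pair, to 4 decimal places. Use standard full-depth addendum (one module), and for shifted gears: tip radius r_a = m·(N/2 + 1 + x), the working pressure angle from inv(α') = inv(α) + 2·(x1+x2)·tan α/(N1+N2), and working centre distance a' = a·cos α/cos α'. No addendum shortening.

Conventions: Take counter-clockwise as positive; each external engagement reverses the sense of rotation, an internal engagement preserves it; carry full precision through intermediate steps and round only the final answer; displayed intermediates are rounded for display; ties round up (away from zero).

single-mesh involute tooth geometry (25T engaging 60T at module 4.451)
base radii: r_b1 = 52.364024, r_b2 = 125.673658
tip radii: r_a1 = 60.088500, r_a2 = 137.981000
no profile shift: α' = α, a' = a
action lengths: √(r_a1²−r_b1²) = 29.472645, √(r_a2²−r_b2²) = 56.963918
base pitch p_b = π·m·cos α = 13.160515
CR = (29.472645 + 56.963918 − 189.167500·sin 19.75200°)/13.160515 = 1.710229
contact ratio ≈ 1.7102

1.7102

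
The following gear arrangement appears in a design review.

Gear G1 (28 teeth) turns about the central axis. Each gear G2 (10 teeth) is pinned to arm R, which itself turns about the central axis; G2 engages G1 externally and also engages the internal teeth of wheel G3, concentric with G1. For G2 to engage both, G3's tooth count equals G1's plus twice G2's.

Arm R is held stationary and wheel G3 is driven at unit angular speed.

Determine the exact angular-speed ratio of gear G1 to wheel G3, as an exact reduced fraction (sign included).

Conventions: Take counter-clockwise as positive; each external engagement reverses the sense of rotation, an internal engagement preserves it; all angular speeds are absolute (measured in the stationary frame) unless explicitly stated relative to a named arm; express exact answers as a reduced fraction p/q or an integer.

class = planetary set [G3 = 28+2·10 = 48; Willis about the carrier]
ring teeth: 28 + 2·10 = 48
28(ω_sun−ω_arm) = −48(ω_ring−ω_arm),  ω_arm = 0, ω_ring = 1
ω_sun = 0 − (48/28)(1−0) = -12/7
ω_out/ω_in = -12/7

-12/7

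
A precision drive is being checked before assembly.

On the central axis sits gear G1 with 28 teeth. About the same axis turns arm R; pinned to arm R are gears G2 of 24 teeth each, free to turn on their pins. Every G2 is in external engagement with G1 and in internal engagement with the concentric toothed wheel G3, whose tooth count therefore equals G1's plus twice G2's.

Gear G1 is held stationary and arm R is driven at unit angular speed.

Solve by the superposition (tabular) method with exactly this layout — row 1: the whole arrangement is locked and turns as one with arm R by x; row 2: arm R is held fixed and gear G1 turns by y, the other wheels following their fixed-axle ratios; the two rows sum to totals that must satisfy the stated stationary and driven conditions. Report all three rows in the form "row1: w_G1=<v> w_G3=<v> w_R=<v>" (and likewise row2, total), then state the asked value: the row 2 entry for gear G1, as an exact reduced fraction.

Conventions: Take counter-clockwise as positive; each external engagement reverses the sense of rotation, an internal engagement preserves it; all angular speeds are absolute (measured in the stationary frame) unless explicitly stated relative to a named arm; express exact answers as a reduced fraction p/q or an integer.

row1: w_G1=1 w_G3=1 w_R=1
row2: w_G1=-1 w_G3=7/19 w_R=0
total: w_G1=0 w_G3=26/19 w_R=1
asked value: -1

planetary set (28T centre, 24T on arm, 76T internal) — Willis relation
row 1 — lock + rotate with arm: ω_sun = ω_ring = ω_arm = x
row 2: sun turns y, ring = −(28/76)·y, arm 0
boundary: total ω_sun = x + y = 0 and total ω_arm = x = 1  ⇒  y = -1, x = 1
row 2 ring = −(28/76)·(-1) = 7/19
totals (row 1 + row 2): sun 1 + (-1) = 0, ring 1 + 7/19 = 26/19, arm 1 + 0 = 1
asked cell (row2, sun) = -1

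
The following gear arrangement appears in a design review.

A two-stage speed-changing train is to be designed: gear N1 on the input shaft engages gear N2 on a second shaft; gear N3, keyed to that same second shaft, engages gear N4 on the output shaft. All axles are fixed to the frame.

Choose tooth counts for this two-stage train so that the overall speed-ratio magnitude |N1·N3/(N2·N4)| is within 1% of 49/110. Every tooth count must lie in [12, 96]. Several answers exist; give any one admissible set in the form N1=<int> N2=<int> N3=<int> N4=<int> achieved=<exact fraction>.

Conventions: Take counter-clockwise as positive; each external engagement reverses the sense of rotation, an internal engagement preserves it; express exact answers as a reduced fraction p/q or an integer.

design class (target 49/110): fixed-axis compound train
target = 49/110 in lowest terms: an exact hit needs N1·N3 = k·49 and N2·N4 = k·110 for one integer k, every count in [12, 96]; additionally prefer no 1:1 stage (N1 ≠ N2, N3 ≠ N4)
k = 1…3: no 1:1-free in-range split of k·49 and k·110 into factor pairs; take k = 4
k = 4: N1·N3 = 196 = 14·14, N2·N4 = 440 = 20·22
achieved = 14·14/(20·22) = 49/110; |achieved − target| = 0 ≤ 49/11000 ✓

N1=14 N2=20 N3=14 N4=22 achieved=49/110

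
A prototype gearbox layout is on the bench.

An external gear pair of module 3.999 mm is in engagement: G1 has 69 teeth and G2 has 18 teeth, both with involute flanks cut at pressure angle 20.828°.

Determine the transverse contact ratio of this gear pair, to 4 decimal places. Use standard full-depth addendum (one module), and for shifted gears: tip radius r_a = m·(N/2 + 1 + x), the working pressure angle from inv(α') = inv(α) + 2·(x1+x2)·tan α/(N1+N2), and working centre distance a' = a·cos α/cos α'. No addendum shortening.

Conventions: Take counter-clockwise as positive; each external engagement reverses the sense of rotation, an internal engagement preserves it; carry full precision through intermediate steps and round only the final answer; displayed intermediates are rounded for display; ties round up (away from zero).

recognized (one external pair, fixed centres): single-mesh tooth geometry, m = 3.999, N1 = 69, N2 = 18
base radii: r_b1 = 128.949734, r_b2 = 33.639061
tip radii: r_a1 = 141.964500, r_a2 = 39.990000
no profile shift: α' = α, a' = a
action lengths: √(r_a1²−r_b1²) = 59.379166, √(r_a2²−r_b2²) = 21.624377
base pitch p_b = π·m·cos α = 11.742247
CR = (59.379166 + 21.624377 − 173.956500·sin 20.82800°)/11.742247 = 1.630941
contact ratio ≈ 1.6309

1.6309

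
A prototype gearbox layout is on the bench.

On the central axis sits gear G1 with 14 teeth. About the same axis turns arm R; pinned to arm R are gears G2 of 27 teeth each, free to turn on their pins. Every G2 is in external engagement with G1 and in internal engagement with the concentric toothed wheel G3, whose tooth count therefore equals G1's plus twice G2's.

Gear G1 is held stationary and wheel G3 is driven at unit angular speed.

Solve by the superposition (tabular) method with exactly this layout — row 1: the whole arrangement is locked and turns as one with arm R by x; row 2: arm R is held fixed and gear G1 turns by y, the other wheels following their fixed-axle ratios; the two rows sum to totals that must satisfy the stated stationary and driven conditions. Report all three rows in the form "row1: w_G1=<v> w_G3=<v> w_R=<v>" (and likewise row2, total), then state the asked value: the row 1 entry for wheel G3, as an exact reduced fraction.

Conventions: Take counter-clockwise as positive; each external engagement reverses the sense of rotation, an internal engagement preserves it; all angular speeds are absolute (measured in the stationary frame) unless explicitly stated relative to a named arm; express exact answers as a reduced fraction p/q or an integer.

recognized (axles ride arm R): planetary set, 14/27/68 teeth
row 1 — lock + rotate with arm: ω_sun = ω_ring = ω_arm = x
row 2 — arm fixed, fixed-axis ratios: sun y, ring −(14/68)·y, arm 0
boundary: total ω_sun = x + y = 0 and total ω_ring = x − (14/68)·y = 1  ⇒  y = -34/41, x = 34/41
row 2 ring = −(14/68)·(-34/41) = 7/41
totals (row 1 + row 2): sun 34/41 + (-34/41) = 0, ring 34/41 + 7/41 = 1, arm 34/41 + 0 = 34/41
asked cell (row1, ring) = 34/41

row1: w_G1=34/41 w_G3=34/41 w_R=34/41
row2: w_G1=-34/41 w_G3=7/41 w_R=0
total: w_G1=0 w_G3=1 w_R=34/41
asked value: 34/41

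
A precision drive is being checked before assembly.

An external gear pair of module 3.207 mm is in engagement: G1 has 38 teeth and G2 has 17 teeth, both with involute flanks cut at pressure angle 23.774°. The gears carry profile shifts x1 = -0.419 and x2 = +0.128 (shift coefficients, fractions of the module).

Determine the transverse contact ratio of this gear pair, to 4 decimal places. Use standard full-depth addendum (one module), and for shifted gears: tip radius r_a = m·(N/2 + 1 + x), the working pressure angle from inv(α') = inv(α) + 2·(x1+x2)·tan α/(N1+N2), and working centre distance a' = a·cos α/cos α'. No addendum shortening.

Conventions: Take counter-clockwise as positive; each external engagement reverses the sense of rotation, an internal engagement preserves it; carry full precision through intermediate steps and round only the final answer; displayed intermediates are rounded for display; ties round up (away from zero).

class = single-mesh tooth geometry [involute pair 38T × 17T, m = 3.207]
base radii: r_b1 = 55.762390, r_b2 = 24.946332
tip radii: r_a1 = 62.796267, r_a2 = 30.876996
inv(α') = inv(23.774°) + 2·(-0.419+0.128)·tan α/(38+17) = 0.02091462  ⇒  α' = 22.29767°
a' = a·cos α / cos α' = 88.1925·cos 23.774°/cos 22.29767° = 87.231439
action lengths: √(r_a1²−r_b1²) = 28.877795, √(r_a2²−r_b2²) = 18.195312
base pitch p_b = π·m·cos α = 9.220143
CR = (28.877795 + 18.195312 − 87.231439·sin 22.29767°)/9.220143 = 1.515799
contact ratio ≈ 1.5158

1.5158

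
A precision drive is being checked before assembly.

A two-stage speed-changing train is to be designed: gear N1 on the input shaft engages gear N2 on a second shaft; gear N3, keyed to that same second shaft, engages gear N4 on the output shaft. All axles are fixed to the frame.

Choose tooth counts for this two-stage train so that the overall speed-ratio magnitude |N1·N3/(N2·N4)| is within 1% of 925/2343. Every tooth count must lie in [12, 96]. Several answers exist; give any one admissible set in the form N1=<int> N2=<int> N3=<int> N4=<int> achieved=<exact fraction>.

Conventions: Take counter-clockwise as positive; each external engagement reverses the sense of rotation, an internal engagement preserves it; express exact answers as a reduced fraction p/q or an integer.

N1=25 N2=33 N3=37 N4=71 achieved=925/2343

class = fixed-axis compound train [2-stage, 925/2343 wanted]
target = 925/2343 in lowest terms: an exact hit needs N1·N3 = k·925 and N2·N4 = k·2343 for one integer k, every count in [12, 96]; additionally prefer no 1:1 stage (N1 ≠ N2, N3 ≠ N4)
k = 1: N1·N3 = 925 = 25·37, N2·N4 = 2343 = 33·71
achieved = 25·37/(33·71) = 925/2343; |achieved − target| = 0 ≤ 37/9372 ✓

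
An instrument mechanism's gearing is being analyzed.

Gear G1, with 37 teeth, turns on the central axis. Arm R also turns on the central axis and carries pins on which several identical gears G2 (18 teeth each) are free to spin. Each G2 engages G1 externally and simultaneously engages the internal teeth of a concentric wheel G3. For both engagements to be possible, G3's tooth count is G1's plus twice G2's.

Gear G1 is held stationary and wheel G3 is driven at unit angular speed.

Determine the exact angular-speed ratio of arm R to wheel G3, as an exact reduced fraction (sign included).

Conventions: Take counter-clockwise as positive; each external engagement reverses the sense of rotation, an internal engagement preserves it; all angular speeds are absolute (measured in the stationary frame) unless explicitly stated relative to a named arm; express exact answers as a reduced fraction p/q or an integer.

73/110

topology: planetary set — G1 37T / G2 18T / G3 73T, arm = carrier (Willis)
ring teeth: 37 + 2·18 = 73
37(ω_sun−ω_arm) = −73(ω_ring−ω_arm),  ω_sun = 0, ω_ring = 1
37(0−ω_arm) = −73(1−ω_arm)  ⇒  110·ω_arm = 73  ⇒  ω_arm = 73/110
ω_out/ω_in = 73/110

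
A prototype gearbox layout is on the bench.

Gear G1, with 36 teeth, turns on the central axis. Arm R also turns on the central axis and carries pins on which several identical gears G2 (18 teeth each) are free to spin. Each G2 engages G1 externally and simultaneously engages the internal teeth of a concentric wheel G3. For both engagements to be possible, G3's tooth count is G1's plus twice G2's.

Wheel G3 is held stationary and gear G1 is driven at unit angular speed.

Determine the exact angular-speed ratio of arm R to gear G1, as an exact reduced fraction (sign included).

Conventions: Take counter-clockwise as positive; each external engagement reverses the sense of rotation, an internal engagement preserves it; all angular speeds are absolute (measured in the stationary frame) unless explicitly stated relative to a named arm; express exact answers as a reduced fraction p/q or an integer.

recognized (axles ride arm R): planetary set, 36/18/72 teeth
ring teeth: 36 + 2·18 = 72
36(ω_sun−ω_arm) = −72(ω_ring−ω_arm),  ω_ring = 0, ω_sun = 1
36(1−ω_arm) = −72(0−ω_arm)  ⇒  108·ω_arm = 36  ⇒  ω_arm = 1/3
ω_out/ω_in = 1/3

1/3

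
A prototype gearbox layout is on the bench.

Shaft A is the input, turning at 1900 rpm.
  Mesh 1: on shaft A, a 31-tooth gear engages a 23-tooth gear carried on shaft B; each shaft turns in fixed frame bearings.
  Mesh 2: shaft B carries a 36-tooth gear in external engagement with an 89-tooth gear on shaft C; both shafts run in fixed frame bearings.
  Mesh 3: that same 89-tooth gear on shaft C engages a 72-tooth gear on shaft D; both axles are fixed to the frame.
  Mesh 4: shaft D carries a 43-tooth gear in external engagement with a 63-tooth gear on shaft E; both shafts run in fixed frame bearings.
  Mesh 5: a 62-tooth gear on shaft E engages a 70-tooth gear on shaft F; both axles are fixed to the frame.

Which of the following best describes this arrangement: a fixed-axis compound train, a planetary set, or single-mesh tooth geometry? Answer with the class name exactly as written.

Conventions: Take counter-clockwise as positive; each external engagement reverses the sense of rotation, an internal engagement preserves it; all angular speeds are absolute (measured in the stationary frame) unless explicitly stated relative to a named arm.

topology: fixed-axis compound train — 5 meshes, A→F
classification: fixed-axis compound train

fixed-axis compound train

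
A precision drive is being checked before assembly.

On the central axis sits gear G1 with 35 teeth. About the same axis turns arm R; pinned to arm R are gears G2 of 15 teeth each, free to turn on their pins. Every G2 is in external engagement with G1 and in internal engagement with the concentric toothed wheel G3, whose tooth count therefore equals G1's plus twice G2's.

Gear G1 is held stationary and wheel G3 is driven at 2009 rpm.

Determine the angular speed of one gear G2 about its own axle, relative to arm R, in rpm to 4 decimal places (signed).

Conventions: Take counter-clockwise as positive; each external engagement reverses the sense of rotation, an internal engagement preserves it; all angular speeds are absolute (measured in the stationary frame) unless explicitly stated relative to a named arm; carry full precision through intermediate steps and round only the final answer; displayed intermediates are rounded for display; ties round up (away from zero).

+3046.9833 rpm

planetary set (35T centre, 15T on arm, 65T internal) — Willis relation
normalise by the input: solve with ω_ring = 1, then scale by 2009 rpm
ring teeth: 35 + 2·15 = 65
35(ω_sun−ω_arm) = −65(ω_ring−ω_arm),  ω_sun = 0, ω_ring = 1
35(0−ω_arm) = −65(1−ω_arm)  ⇒  100·ω_arm = 65  ⇒  ω_arm = 13/20
sun–planet mesh: 35·(0−13/20) = −15·(ω_p−ω_arm)  ⇒  ω_p−ω_arm = 91/60
scale: ω_p−ω_arm = 91/60 × 2009 rpm = +3046.9833 rpm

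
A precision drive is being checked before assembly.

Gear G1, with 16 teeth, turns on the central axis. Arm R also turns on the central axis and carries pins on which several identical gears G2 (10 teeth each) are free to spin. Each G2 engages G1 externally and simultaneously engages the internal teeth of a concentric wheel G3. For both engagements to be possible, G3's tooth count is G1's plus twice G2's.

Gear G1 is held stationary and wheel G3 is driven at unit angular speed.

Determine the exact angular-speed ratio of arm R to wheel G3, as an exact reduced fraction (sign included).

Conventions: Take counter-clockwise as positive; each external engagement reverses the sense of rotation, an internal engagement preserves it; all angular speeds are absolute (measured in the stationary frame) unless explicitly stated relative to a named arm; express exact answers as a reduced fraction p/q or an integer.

9/13

planetary set (16T centre, 10T on arm, 36T internal) — Willis relation
ring teeth: 16 + 2·10 = 36
16(ω_sun−ω_arm) = −36(ω_ring−ω_arm),  ω_sun = 0, ω_ring = 1
16(0−ω_arm) = −36(1−ω_arm)  ⇒  52·ω_arm = 36  ⇒  ω_arm = 9/13
ω_out/ω_in = 9/13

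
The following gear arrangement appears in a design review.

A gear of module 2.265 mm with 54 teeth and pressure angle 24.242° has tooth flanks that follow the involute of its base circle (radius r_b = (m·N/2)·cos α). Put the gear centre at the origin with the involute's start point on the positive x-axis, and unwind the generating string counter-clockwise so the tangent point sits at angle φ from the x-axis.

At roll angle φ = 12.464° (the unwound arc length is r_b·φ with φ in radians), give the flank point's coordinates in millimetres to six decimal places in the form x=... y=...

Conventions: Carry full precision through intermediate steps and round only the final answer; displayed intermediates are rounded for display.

recognized (one wheel, involute flank): single-mesh tooth geometry, m = 2.265, N = 54
pitch radius r_p = m·N/2 = 2.265·54/2 = 61.155000
base radius r_b = r_p·cos α = 61.155000·cos 24.242° = 55.762314
roll angle φ = 12.464° = 0.21753784 rad
x = r_b·(cos φ + φ·sin φ) = 57.066158
y = r_b·(sin φ − φ·cos φ) = 0.190444

x=57.066158 y=0.190444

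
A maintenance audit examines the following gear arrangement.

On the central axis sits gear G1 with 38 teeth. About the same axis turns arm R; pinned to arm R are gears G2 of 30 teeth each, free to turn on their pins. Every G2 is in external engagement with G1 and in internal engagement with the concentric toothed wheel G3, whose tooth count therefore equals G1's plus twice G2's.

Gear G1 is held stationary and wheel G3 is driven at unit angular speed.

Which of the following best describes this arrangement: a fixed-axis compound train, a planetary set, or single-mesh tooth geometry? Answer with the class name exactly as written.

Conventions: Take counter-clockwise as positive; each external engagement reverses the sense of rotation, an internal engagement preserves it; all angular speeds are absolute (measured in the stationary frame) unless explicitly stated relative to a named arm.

planetary set

recognized (axles ride arm R): planetary set, 38/30/98 teeth
classification: planetary set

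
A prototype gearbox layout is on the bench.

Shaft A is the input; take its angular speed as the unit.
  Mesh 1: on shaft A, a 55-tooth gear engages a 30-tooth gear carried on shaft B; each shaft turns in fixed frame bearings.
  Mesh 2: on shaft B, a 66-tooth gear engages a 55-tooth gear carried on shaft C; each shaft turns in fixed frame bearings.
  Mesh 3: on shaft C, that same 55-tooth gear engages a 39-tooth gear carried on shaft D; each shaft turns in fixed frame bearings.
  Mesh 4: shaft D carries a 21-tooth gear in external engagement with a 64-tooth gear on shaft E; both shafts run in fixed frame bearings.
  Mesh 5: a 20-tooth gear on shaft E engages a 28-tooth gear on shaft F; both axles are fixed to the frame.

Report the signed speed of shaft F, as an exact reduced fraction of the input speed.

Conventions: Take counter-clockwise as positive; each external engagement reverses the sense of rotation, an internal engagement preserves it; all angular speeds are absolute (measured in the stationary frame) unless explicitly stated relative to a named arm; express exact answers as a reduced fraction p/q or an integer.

-605/832

5-mesh fixed-axis compound train (all bearings frame-fixed)
mesh 1 [55T→30T]: |ω|/ω_in = 1×55/30 = 11/6, sense flips to −
mesh 2 [66T→55T]: |ω|/ω_in = (11/6)×66/55 = 11/5, sense flips to +
mesh 3 [55T→39T]: |ω|/ω_in = (11/5)×55/39 = 121/39, sense flips to −
mesh 4 [21T→64T]: |ω|/ω_in = (121/39)×21/64 = 847/832, sense flips to +
mesh 5 [20T→28T]: |ω|/ω_in = (847/832)×20/28 = 605/832, sense flips to −
signed output speed (× input speed) = -605/832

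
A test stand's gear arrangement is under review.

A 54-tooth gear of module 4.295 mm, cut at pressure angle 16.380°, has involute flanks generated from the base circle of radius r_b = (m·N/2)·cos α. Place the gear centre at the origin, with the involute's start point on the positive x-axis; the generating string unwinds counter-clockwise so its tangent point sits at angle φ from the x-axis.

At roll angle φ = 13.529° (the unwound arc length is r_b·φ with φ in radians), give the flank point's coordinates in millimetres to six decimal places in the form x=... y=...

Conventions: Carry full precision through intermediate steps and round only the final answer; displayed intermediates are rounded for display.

topology: single-mesh involute geometry — m = 4.295, N = 54
pitch radius r_p = m·N/2 = 4.295·54/2 = 115.965000
base radius r_b = r_p·cos α = 115.965000·cos 16.380° = 111.258267
roll angle φ = 13.529° = 0.23612559 rad
x = r_b·(cos φ + φ·sin φ) = 114.316787
y = r_b·(sin φ − φ·cos φ) = 0.485531

x=114.316787 y=0.485531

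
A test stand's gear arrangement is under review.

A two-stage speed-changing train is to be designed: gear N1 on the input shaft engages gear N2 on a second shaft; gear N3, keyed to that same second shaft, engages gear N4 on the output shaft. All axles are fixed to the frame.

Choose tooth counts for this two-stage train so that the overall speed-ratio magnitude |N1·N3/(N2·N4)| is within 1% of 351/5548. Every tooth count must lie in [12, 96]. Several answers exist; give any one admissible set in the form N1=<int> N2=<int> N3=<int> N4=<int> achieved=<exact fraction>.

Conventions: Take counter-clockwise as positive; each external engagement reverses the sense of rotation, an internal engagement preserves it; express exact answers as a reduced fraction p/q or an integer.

N1=13 N2=73 N3=27 N4=76 achieved=351/5548

class = fixed-axis compound train [2-stage, 351/5548 wanted]
target = 351/5548 in lowest terms: an exact hit needs N1·N3 = k·351 and N2·N4 = k·5548 for one integer k, every count in [12, 96]; additionally prefer no 1:1 stage (N1 ≠ N2, N3 ≠ N4)
k = 1: N1·N3 = 351 = 13·27, N2·N4 = 5548 = 73·76
achieved = 13·27/(73·76) = 351/5548; |achieved − target| = 0 ≤ 351/554800 ✓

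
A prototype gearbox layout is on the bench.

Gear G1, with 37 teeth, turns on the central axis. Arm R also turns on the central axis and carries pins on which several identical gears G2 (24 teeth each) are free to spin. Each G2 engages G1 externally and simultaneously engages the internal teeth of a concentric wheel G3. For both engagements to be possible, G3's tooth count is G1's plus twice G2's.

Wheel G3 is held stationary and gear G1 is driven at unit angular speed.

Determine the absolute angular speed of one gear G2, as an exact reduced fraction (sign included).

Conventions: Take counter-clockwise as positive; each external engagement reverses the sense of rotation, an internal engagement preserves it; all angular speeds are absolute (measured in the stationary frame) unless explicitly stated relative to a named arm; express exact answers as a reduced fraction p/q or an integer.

-37/48

class = planetary set [G3 = 37+2·24 = 85; Willis about the carrier]
ring teeth: 37 + 2·24 = 85
37(ω_sun−ω_arm) = −85(ω_ring−ω_arm),  ω_ring = 0, ω_sun = 1
37(1−ω_arm) = −85(0−ω_arm)  ⇒  122·ω_arm = 37  ⇒  ω_arm = 37/122
sun–planet mesh: 37·(1−37/122) = −24·(ω_p−ω_arm)  ⇒  ω_p−ω_arm = -3145/2928
ω_p = 37/122 − 3145/2928 = -37/48
exact speed ratio = -37/48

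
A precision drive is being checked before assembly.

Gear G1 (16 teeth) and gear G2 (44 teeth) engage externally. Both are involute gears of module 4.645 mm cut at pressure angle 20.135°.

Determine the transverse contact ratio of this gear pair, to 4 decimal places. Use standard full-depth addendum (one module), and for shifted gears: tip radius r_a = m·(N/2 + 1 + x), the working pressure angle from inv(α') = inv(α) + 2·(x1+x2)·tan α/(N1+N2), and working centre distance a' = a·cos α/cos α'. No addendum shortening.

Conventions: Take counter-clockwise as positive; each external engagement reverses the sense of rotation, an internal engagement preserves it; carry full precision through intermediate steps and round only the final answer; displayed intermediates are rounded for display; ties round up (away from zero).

recognized (one external pair, fixed centres): single-mesh tooth geometry, m = 4.645, N1 = 16, N2 = 44
base radii: r_b1 = 34.888935, r_b2 = 95.944571
tip radii: r_a1 = 41.805000, r_a2 = 106.835000
no profile shift: α' = α, a' = a
action lengths: √(r_a1²−r_b1²) = 23.030854, √(r_a2²−r_b2²) = 46.993154
base pitch p_b = π·m·cos α = 13.700853
CR = (23.030854 + 46.993154 − 139.350000·sin 20.13500°)/13.700853 = 1.609761
contact ratio ≈ 1.6098

1.6098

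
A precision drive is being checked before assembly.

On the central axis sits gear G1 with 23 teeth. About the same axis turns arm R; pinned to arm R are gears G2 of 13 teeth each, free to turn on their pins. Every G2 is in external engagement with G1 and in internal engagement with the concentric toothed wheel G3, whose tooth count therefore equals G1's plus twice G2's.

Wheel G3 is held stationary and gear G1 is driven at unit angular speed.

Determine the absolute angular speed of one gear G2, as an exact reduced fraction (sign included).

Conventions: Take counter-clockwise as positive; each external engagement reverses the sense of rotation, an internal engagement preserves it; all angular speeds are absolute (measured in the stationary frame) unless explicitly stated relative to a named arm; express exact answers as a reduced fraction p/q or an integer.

topology: planetary set — G1 23T / G2 13T / G3 49T, arm = carrier (Willis)
ring teeth: 23 + 2·13 = 49
23(ω_sun−ω_arm) = −49(ω_ring−ω_arm),  ω_ring = 0, ω_sun = 1
23(1−ω_arm) = −49(0−ω_arm)  ⇒  72·ω_arm = 23  ⇒  ω_arm = 23/72
sun–planet mesh: 23·(1−23/72) = −13·(ω_p−ω_arm)  ⇒  ω_p−ω_arm = -1127/936
ω_p = 23/72 − 1127/936 = -23/26
exact speed ratio = -23/26

-23/26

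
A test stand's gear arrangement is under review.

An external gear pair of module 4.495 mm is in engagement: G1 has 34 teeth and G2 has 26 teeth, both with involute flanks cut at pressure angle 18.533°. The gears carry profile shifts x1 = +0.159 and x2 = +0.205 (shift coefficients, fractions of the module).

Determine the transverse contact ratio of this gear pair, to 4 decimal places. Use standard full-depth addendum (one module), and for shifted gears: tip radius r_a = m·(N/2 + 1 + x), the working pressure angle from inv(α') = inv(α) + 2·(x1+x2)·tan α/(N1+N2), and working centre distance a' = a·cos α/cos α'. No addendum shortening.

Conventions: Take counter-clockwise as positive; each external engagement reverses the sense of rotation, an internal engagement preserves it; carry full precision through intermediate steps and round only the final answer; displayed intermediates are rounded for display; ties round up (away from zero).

topology: single-mesh involute geometry — m = 4.495, 34T/26T pair
base radii: r_b1 = 72.452175, r_b2 = 55.404604
tip radii: r_a1 = 81.624705, r_a2 = 63.851475
inv(α') = inv(18.533°) + 2·(+0.159+0.205)·tan α/(34+26) = 0.01584154  ⇒  α' = 20.39670°
a' = a·cos α / cos α' = 134.8500·cos 18.533°/cos 20.39670° = 136.409367
action lengths: √(r_a1²−r_b1²) = 37.593548, √(r_a2²−r_b2²) = 31.738631
base pitch p_b = π·m·cos α = 13.389131
CR = (37.593548 + 31.738631 − 136.409367·sin 20.39670°)/13.389131 = 1.627517
contact ratio ≈ 1.6275

1.6275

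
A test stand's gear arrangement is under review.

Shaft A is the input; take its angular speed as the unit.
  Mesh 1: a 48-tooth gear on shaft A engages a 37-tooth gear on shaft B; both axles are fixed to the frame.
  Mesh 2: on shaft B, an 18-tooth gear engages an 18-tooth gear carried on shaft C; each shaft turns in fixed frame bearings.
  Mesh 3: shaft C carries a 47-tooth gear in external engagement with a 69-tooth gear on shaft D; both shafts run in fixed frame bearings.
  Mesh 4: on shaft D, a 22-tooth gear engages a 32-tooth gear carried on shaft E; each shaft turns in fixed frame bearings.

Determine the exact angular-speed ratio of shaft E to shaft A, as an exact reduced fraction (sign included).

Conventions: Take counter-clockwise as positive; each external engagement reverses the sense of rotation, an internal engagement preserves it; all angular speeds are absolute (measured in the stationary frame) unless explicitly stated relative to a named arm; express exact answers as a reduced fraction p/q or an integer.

517/851

class = fixed-axis compound train [4 meshes; 4 ratios multiply, 4 sense flips]
mesh 1 [48T→37T]: running ratio 48/37, sense −
mesh 2 [18T→18T]: running ratio 48/37, sense +
mesh 3 [47T→69T]: running ratio 752/851, sense −
mesh 4 [22T→32T]: running ratio 517/851, sense +
ω_out/ω_in = 517/851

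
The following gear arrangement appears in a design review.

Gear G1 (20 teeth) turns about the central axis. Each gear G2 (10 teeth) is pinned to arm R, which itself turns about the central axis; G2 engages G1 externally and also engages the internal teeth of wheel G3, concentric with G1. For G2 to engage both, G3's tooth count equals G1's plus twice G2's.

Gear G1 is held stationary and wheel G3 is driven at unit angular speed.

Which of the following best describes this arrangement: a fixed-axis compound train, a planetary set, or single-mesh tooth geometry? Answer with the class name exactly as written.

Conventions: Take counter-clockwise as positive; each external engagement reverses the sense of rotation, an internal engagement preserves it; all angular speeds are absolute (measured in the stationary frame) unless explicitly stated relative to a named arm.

planetary set

recognized (axles ride arm R): planetary set, 20/10/40 teeth
classification: planetary set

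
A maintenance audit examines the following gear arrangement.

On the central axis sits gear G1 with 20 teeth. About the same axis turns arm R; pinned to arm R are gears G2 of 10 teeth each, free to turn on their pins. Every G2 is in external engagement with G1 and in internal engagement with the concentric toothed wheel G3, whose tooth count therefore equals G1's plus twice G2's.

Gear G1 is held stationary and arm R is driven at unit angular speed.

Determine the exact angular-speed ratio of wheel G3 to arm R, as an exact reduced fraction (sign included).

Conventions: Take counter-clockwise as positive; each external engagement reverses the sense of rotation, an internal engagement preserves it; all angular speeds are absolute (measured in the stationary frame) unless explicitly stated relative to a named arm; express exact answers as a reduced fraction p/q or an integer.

3/2

recognized (axles ride arm R): planetary set, 20/10/40 teeth
ring teeth: 20 + 2·10 = 40
20(ω_sun−ω_arm) = −40(ω_ring−ω_arm),  ω_sun = 0, ω_arm = 1
ω_ring = 1 − (20/40)(0−1) = 3/2
ω_out/ω_in = 3/2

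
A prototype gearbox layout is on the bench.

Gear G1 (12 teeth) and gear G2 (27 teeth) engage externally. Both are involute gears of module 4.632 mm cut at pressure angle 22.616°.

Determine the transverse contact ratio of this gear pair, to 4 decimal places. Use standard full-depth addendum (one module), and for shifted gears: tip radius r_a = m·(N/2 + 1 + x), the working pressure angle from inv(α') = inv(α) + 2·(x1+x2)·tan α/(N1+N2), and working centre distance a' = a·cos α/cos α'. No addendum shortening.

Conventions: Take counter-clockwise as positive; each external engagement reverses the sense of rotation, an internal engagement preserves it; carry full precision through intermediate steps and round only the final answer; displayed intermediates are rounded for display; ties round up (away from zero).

1.4465

single-mesh involute tooth geometry (12T engaging 27T at module 4.632)
base radii: r_b1 = 25.654875, r_b2 = 57.723468
tip radii: r_a1 = 32.424000, r_a2 = 67.164000
no profile shift: α' = α, a' = a
action lengths: √(r_a1²−r_b1²) = 19.827838, √(r_a2²−r_b2²) = 34.336629
base pitch p_b = π·m·cos α = 13.432861
CR = (19.827838 + 34.336629 − 90.324000·sin 22.61600°)/13.432861 = 1.446460
contact ratio ≈ 1.4465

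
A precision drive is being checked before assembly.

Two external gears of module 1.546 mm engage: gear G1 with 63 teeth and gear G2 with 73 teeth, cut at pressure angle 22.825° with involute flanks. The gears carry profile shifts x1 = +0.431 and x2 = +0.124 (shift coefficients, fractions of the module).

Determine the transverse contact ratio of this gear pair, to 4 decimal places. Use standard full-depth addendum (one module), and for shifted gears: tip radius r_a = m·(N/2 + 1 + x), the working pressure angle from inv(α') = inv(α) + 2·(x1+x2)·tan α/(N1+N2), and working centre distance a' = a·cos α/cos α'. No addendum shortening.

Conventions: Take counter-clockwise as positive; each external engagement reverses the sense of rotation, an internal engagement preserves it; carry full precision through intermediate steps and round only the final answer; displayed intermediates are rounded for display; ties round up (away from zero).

recognized (one external pair, fixed centres): single-mesh tooth geometry, m = 1.546, N1 = 63, N2 = 73
base radii: r_b1 = 44.885575, r_b2 = 52.010269
tip radii: r_a1 = 50.911326, r_a2 = 58.166704
inv(α') = inv(22.825°) + 2·(+0.431+0.124)·tan α/(63+73) = 0.02593850  ⇒  α' = 23.88049°
a' = a·cos α / cos α' = 105.1280·cos 22.825°/cos 23.88049° = 105.967526
action lengths: √(r_a1²−r_b1²) = 24.025992, √(r_a2²−r_b2²) = 26.044142
base pitch p_b = π·m·cos α = 4.476578
CR = (24.025992 + 26.044142 − 105.967526·sin 23.88049°)/4.476578 = 1.601955
contact ratio ≈ 1.6020

1.6020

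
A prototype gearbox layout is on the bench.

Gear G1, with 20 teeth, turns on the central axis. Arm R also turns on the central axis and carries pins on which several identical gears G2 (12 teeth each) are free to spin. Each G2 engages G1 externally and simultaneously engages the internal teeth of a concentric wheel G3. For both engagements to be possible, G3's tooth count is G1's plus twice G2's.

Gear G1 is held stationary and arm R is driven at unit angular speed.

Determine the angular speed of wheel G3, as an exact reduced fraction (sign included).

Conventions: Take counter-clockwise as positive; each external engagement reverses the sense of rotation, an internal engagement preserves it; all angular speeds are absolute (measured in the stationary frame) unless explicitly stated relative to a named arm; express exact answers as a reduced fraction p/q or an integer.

16/11

class = planetary set [G3 = 20+2·12 = 44; Willis about the carrier]
ring teeth: 20 + 2·12 = 44
20(ω_sun−ω_arm) = −44(ω_ring−ω_arm),  ω_sun = 0, ω_arm = 1
ω_ring = 1 − (20/44)(0−1) = 16/11
exact speed ratio = 16/11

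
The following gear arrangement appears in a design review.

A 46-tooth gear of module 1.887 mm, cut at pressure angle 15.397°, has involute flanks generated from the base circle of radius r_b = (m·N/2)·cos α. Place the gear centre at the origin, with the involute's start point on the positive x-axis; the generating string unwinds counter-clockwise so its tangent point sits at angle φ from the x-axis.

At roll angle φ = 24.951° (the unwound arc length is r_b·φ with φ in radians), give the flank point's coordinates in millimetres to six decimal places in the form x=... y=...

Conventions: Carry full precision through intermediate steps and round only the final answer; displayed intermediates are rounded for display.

class = single-mesh tooth geometry [base-circle involute, m = 1.887, 46T]
pitch radius r_p = m·N/2 = 1.887·46/2 = 43.401000
base radius r_b = r_p·cos α = 43.401000·cos 15.397° = 41.843308
roll angle φ = 24.951° = 0.43547710 rad
x = r_b·(cos φ + φ·sin φ) = 45.624766
y = r_b·(sin φ − φ·cos φ) = 1.130166

x=45.624766 y=1.130166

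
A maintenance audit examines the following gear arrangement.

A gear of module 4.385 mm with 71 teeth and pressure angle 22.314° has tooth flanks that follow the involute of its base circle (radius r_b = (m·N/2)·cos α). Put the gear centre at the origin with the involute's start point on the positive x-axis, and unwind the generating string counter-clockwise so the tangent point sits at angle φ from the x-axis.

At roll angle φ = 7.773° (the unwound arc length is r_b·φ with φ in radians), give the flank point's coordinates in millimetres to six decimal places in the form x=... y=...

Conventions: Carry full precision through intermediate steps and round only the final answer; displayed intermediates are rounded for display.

class = single-mesh tooth geometry [base-circle involute, m = 4.385, 71T]
pitch radius r_p = m·N/2 = 4.385·71/2 = 155.667500
base radius r_b = r_p·cos α = 155.667500·cos 22.314° = 144.010646
roll angle φ = 7.773° = 0.13566444 rad
x = r_b·(cos φ + φ·sin φ) = 145.329801
y = r_b·(sin φ − φ·cos φ) = 0.119639

x=145.329801 y=0.119639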